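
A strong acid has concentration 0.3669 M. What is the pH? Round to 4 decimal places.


A strong acid dissociates completely, so [H+] equals the given concentration.
pH = -log10([H+]) = -log10(0.3669)
pH = 0.43545229, rounded to 4 dp:

0.4355


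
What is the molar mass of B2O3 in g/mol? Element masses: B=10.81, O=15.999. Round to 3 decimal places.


M = sum(count * atomic_mass) over atoms.
M = 2*10.81 + 3*15.999
M = 21.62 + 47.997
M = 69.617 g/mol, rounded to 3 dp:

69.617 g/mol


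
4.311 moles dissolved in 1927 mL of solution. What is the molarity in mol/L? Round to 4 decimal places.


Convert volume to liters: V_L = V_mL / 1000.
V_L = 1927 / 1000 = 1.927 L
M = n / V_L = 4.311 / 1.927
M = 2.2371562 mol/L, rounded to 4 dp:

2.2372 mol/L


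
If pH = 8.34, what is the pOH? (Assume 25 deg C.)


At 25 deg C, pH + pOH = 14.
pOH = 14 - pH = 14 - 8.34
pOH = 5.66:

5.66


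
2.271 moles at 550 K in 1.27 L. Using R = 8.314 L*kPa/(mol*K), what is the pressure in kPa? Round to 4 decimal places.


PV = nRT, solve for P = nRT / V.
nRT = 2.271 * 8.314 * 550 = 10384.6017
P = 10384.6017 / 1.27
P = 8176.85173228 kPa, rounded to 4 dp:

8176.8517 kPa


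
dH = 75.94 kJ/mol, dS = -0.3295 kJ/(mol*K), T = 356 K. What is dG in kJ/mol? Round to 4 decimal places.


Gibbs: dG = dH - T*dS (consistent units, dS already in kJ/(mol*K)).
T*dS = 356 * -0.3295 = -117.302
dG = 75.94 - (-117.302)
dG = 193.242 kJ/mol, rounded to 4 dp:

193.2420 kJ/mol


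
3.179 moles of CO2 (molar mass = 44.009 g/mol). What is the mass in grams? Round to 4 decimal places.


mass = n * M
mass = 3.179 * 44.009
mass = 139.904611 g, rounded to 4 dp:

139.9046 g


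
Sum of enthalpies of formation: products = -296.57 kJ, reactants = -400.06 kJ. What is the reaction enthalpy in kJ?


dH_rxn = sum(dH_f products) - sum(dH_f reactants)
dH_rxn = -296.57 - (-400.06)
dH_rxn = 103.49 kJ:

103.49 kJ


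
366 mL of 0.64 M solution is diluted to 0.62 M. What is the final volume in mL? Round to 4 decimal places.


Dilution: M1*V1 = M2*V2, solve for V2.
V2 = M1*V1 / M2
V2 = 0.64 * 366 / 0.62
V2 = 234.24 / 0.62
V2 = 377.80645161 mL, rounded to 4 dp:

377.8065 mL


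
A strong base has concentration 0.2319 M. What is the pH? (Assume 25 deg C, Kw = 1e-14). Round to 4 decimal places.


A strong base dissociates completely, so [OH-] equals the given concentration.
pOH = -log10([OH-]) = -log10(0.2319) = 0.634699
pH = 14 - pOH = 14 - 0.634699
pH = 13.365301, rounded to 4 dp:

13.3653


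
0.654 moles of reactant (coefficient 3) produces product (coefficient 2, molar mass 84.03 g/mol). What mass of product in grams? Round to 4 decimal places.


Use the coefficient ratio to convert reactant moles to product moles, then multiply by the product's molar mass.
moles_P = moles_R * (coeff_P / coeff_R) = 0.654 * (2/3) = 0.436
mass_P = moles_P * M_P = 0.436 * 84.03
mass_P = 36.63708 g, rounded to 4 dp:

36.6371 g


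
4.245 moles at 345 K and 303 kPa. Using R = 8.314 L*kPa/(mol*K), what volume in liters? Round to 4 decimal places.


PV = nRT, solve for V = nRT / P.
nRT = 4.245 * 8.314 * 345 = 12176.0608
V = 12176.0608 / 303
V = 40.18501914 L, rounded to 4 dp:

40.1850 L


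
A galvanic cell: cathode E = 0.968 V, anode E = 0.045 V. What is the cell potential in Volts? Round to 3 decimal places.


Standard cell potential: E_cell = E_cathode - E_anode.
E_cell = 0.968 - (0.045)
E_cell = 0.923 V, rounded to 3 dp:

0.923 V


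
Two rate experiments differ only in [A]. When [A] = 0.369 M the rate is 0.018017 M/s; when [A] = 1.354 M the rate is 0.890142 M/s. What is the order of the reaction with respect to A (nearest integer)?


Rate is proportional to [A]^n, so rate2/rate1 = ([A]2/[A]1)^n. Take logs to solve for n.
rate2/rate1 = 0.890142 / 0.018017 = 49.4057
[A]2/[A]1 = 1.354 / 0.369 = 3.6694
n = ln(49.4057) / ln(3.6694) = 3.0
Nearest integer order:

3


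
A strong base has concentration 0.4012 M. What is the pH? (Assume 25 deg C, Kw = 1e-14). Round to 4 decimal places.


A strong base dissociates completely, so [OH-] equals the given concentration.
pOH = -log10([OH-]) = -log10(0.4012) = 0.396639
pH = 14 - pOH = 14 - 0.396639
pH = 13.603361, rounded to 4 dp:

13.6034


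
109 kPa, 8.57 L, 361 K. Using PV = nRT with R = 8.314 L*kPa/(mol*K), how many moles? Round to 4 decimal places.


PV = nRT, solve for n = PV / (RT).
PV = 109 * 8.57 = 934.13
RT = 8.314 * 361 = 3001.354
n = 934.13 / 3001.354
n = 0.3112362 mol, rounded to 4 dp:

0.3112 mol


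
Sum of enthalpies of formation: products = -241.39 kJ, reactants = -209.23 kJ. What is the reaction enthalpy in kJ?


dH_rxn = sum(dH_f products) - sum(dH_f reactants)
dH_rxn = -241.39 - (-209.23)
dH_rxn = -32.16 kJ:

-32.16 kJ


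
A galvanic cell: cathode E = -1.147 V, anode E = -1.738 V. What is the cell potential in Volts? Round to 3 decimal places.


Standard cell potential: E_cell = E_cathode - E_anode.
E_cell = -1.147 - (-1.738)
E_cell = 0.591 V, rounded to 3 dp:

0.591 V


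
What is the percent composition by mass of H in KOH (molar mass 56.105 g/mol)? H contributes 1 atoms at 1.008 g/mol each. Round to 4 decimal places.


pct = 100 * (n_elem * M_elem) / M_total
mass_contribution = 1 * 1.008 = 1.008 g/mol
pct = 100 * 1.008 / 56.105
pct = 1.79663132 %, rounded to 4 dp:

1.7966 %


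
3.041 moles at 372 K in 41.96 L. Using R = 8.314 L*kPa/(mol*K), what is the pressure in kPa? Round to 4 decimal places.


PV = nRT, solve for P = nRT / V.
nRT = 3.041 * 8.314 * 372 = 9405.2291
P = 9405.2291 / 41.96
P = 224.1475 kPa, rounded to 4 dp:

224.1475 kPa


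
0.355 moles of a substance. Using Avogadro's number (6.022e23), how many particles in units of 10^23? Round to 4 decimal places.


N = n * NA, then divide by 1e23 for the requested units.
N / 1e23 = n * 6.022
N / 1e23 = 0.355 * 6.022
N / 1e23 = 2.13781, rounded to 4 dp:

2.1378


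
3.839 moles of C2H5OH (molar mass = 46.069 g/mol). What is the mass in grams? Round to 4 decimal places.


mass = n * M
mass = 3.839 * 46.069
mass = 176.858891 g, rounded to 4 dp:

176.8589 g


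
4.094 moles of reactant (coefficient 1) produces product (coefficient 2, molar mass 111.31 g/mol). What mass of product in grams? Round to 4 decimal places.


Use the coefficient ratio to convert reactant moles to product moles, then multiply by the product's molar mass.
moles_P = moles_R * (coeff_P / coeff_R) = 4.094 * (2/1) = 8.188
mass_P = moles_P * M_P = 8.188 * 111.31
mass_P = 911.40628 g, rounded to 4 dp:

911.4063 g


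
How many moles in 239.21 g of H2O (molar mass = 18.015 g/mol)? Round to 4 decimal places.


n = mass / M
n = 239.21 / 18.015
n = 13.27837913 mol, rounded to 4 dp:

13.2784 mol


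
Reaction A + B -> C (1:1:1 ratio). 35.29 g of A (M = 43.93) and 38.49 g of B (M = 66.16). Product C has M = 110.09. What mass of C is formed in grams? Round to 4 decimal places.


Find moles of each reactant; the smaller value is the limiting reagent in a 1:1:1 reaction, so moles_C equals moles of the limiter.
n_A = mass_A / M_A = 35.29 / 43.93 = 0.803323 mol
n_B = mass_B / M_B = 38.49 / 66.16 = 0.581771 mol
Limiting reagent: B (smaller), n_limiting = 0.581771 mol
mass_C = n_limiting * M_C = 0.581771 * 110.09
mass_C = 64.04716939 g, rounded to 4 dp:

64.0472 g


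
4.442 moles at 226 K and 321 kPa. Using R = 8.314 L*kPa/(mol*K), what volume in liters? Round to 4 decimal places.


PV = nRT, solve for V = nRT / P.
nRT = 4.442 * 8.314 * 226 = 8346.3581
V = 8346.3581 / 321
V = 26.00111558 L, rounded to 4 dp:

26.0011 L


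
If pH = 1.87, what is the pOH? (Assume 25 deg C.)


At 25 deg C, pH + pOH = 14.
pOH = 14 - pH = 14 - 1.87
pOH = 12.13:

12.13


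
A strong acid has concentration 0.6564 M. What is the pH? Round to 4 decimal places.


A strong acid dissociates completely, so [H+] equals the given concentration.
pH = -log10([H+]) = -log10(0.6564)
pH = 0.18283143, rounded to 4 dp:

0.1828


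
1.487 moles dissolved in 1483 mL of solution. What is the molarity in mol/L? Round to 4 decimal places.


Convert volume to liters: V_L = V_mL / 1000.
V_L = 1483 / 1000 = 1.483 L
M = n / V_L = 1.487 / 1.483
M = 1.00269724 mol/L, rounded to 4 dp:

1.0027 mol/L


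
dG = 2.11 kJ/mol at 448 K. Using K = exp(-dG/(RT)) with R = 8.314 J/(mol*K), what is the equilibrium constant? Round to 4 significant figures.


dG is in kJ/mol; multiply by 1000 to match R in J/(mol*K).
RT = 8.314 * 448 = 3724.672 J/mol
exponent = -dG*1000 / (RT) = -(2.11*1000) / 3724.672 = -0.56649283
K = exp(-0.56649283)
K = 0.56751231, rounded to 4 significant figures:

0.5675


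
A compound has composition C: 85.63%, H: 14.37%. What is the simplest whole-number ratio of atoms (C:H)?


Assume 100 g of compound, divide each mass% by atomic mass to get moles, then normalize by the smallest to get a raw atom ratio.
Moles per 100 g: C: 85.63/12.011 = 7.1293, H: 14.37/1.008 = 14.256
Raw ratio (divide by min = 7.1293): C: 1.0, H: 2.0
Multiply by 1 to clear fractions: C: 1.0 ~= 1, H: 2.0 ~= 2
Reduce by GCD to get the simplest whole-number ratio:

1:2


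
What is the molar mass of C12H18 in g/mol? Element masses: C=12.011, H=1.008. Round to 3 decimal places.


M = sum(count * atomic_mass) over atoms.
M = 12*12.011 + 18*1.008
M = 144.132 + 18.144
M = 162.276 g/mol, rounded to 3 dp:

162.276 g/mol


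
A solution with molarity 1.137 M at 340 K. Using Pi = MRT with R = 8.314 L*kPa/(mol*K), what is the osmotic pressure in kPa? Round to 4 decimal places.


Osmotic pressure (van't Hoff): Pi = M*R*T.
RT = 8.314 * 340 = 2826.76
Pi = 1.137 * 2826.76
Pi = 3214.02612 kPa, rounded to 4 dp:

3214.0261 kPa


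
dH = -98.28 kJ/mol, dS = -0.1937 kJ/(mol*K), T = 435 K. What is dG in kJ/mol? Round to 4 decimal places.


Gibbs: dG = dH - T*dS (consistent units, dS already in kJ/(mol*K)).
T*dS = 435 * -0.1937 = -84.2595
dG = -98.28 - (-84.2595)
dG = -14.0205 kJ/mol, rounded to 4 dp:

-14.0205 kJ/mol


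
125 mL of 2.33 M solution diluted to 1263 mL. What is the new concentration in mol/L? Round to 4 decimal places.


Dilution: M1*V1 = M2*V2, solve for M2.
M2 = M1*V1 / V2
M2 = 2.33 * 125 / 1263
M2 = 291.25 / 1263
M2 = 0.23060174 mol/L, rounded to 4 dp:

0.2306 mol/L


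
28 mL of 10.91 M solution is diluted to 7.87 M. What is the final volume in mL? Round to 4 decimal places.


Dilution: M1*V1 = M2*V2, solve for V2.
V2 = M1*V1 / M2
V2 = 10.91 * 28 / 7.87
V2 = 305.48 / 7.87
V2 = 38.81575604 mL, rounded to 4 dp:

38.8158 mL


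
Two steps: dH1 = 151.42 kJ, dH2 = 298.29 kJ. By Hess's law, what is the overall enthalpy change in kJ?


Hess's law: enthalpy is a state function, so add the step enthalpies.
dH_total = dH1 + dH2 = 151.42 + (298.29)
dH_total = 449.71 kJ:

449.71 kJ


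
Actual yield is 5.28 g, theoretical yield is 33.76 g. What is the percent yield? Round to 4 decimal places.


% yield = 100 * actual / theoretical
% yield = 100 * 5.28 / 33.76
% yield = 15.63981043 %, rounded to 4 dp:

15.6398 %


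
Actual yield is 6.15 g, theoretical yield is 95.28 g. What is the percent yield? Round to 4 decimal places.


% yield = 100 * actual / theoretical
% yield = 100 * 6.15 / 95.28
% yield = 6.45465995 %, rounded to 4 dp:

6.4547 %


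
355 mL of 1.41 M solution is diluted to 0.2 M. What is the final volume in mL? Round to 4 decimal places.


Dilution: M1*V1 = M2*V2, solve for V2.
V2 = M1*V1 / M2
V2 = 1.41 * 355 / 0.2
V2 = 500.55 / 0.2
V2 = 2502.75 mL, rounded to 4 dp:

2502.7500 mL


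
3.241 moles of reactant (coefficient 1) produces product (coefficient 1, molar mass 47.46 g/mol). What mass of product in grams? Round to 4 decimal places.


Use the coefficient ratio to convert reactant moles to product moles, then multiply by the product's molar mass.
moles_P = moles_R * (coeff_P / coeff_R) = 3.241 * (1/1) = 3.241
mass_P = moles_P * M_P = 3.241 * 47.46
mass_P = 153.81786 g, rounded to 4 dp:

153.8179 g


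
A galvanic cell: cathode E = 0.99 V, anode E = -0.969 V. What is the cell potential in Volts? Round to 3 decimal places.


Standard cell potential: E_cell = E_cathode - E_anode.
E_cell = 0.99 - (-0.969)
E_cell = 1.959 V, rounded to 3 dp:

1.959 V


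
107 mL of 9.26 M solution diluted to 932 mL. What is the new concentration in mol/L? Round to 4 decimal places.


Dilution: M1*V1 = M2*V2, solve for M2.
M2 = M1*V1 / V2
M2 = 9.26 * 107 / 932
M2 = 990.82 / 932
M2 = 1.06311159 mol/L, rounded to 4 dp:

1.0631 mol/L


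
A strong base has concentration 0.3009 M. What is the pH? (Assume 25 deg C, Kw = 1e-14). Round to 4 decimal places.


A strong base dissociates completely, so [OH-] equals the given concentration.
pOH = -log10([OH-]) = -log10(0.3009) = 0.521578
pH = 14 - pOH = 14 - 0.521578
pH = 13.478422, rounded to 4 dp:

13.4784


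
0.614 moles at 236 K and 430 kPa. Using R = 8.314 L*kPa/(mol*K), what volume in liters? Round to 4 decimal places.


PV = nRT, solve for V = nRT / P.
nRT = 0.614 * 8.314 * 236 = 1204.7319
V = 1204.7319 / 430
V = 2.80170209 L, rounded to 4 dp:

2.8017 L


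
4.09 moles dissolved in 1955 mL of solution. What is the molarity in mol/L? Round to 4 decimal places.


Convert volume to liters: V_L = V_mL / 1000.
V_L = 1955 / 1000 = 1.955 L
M = n / V_L = 4.09 / 1.955
M = 2.09207161 mol/L, rounded to 4 dp:

2.0921 mol/L


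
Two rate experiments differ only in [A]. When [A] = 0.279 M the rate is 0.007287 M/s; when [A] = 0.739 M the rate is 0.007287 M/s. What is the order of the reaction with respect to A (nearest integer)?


Rate is proportional to [A]^n, so rate2/rate1 = ([A]2/[A]1)^n. Take logs to solve for n.
rate2/rate1 = 0.007287 / 0.007287 = 1.0
[A]2/[A]1 = 0.739 / 0.279 = 2.6487
n = ln(1.0) / ln(2.6487) = 0.0
Nearest integer order:

0


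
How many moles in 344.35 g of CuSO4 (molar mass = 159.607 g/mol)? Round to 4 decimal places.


n = mass / M
n = 344.35 / 159.607
n = 2.15748683 mol, rounded to 4 dp:

2.1575 mol


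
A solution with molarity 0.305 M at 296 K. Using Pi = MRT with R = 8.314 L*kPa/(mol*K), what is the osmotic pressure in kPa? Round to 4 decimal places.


Osmotic pressure (van't Hoff): Pi = M*R*T.
RT = 8.314 * 296 = 2460.944
Pi = 0.305 * 2460.944
Pi = 750.58792 kPa, rounded to 4 dp:

750.5879 kPa


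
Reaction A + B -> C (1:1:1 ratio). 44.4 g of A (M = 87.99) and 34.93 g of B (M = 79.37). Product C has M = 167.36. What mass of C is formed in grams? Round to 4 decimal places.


Find moles of each reactant; the smaller value is the limiting reagent in a 1:1:1 reaction, so moles_C equals moles of the limiter.
n_A = mass_A / M_A = 44.4 / 87.99 = 0.504603 mol
n_B = mass_B / M_B = 34.93 / 79.37 = 0.440091 mol
Limiting reagent: B (smaller), n_limiting = 0.440091 mol
mass_C = n_limiting * M_C = 0.440091 * 167.36
mass_C = 73.65362976 g, rounded to 4 dp:

73.6536 g


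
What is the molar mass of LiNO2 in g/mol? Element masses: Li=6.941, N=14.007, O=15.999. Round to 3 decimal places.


M = sum(count * atomic_mass) over atoms.
M = 1*6.941 + 1*14.007 + 2*15.999
M = 6.941 + 14.007 + 31.998
M = 52.946 g/mol, rounded to 3 dp:

52.946 g/mol


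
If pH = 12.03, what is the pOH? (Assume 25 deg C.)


At 25 deg C, pH + pOH = 14.
pOH = 14 - pH = 14 - 12.03
pOH = 1.97:

1.97


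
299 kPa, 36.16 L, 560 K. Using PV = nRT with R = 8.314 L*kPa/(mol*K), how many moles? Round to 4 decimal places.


PV = nRT, solve for n = PV / (RT).
PV = 299 * 36.16 = 10811.84
RT = 8.314 * 560 = 4655.84
n = 10811.84 / 4655.84
n = 2.32221039 mol, rounded to 4 dp:

2.3222 mol


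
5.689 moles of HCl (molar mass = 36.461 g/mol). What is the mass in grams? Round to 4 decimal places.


mass = n * M
mass = 5.689 * 36.461
mass = 207.426629 g, rounded to 4 dp:

207.4266 g


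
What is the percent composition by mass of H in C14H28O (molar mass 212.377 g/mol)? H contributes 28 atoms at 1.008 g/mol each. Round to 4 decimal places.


pct = 100 * (n_elem * M_elem) / M_total
mass_contribution = 28 * 1.008 = 28.224 g/mol
pct = 100 * 28.224 / 212.377
pct = 13.28957467 %, rounded to 4 dp:

13.2896 %


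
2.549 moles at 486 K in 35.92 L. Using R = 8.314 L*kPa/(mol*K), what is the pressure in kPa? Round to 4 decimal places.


PV = nRT, solve for P = nRT / V.
nRT = 2.549 * 8.314 * 486 = 10299.4996
P = 10299.4996 / 35.92
P = 286.73439866 kPa, rounded to 4 dp:

286.7344 kPa


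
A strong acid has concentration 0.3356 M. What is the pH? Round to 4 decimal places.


A strong acid dissociates completely, so [H+] equals the given concentration.
pH = -log10([H+]) = -log10(0.3356)
pH = 0.47417805, rounded to 4 dp:

0.4742


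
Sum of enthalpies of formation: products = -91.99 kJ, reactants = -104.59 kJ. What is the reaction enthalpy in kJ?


dH_rxn = sum(dH_f products) - sum(dH_f reactants)
dH_rxn = -91.99 - (-104.59)
dH_rxn = 12.6 kJ:

12.60 kJ


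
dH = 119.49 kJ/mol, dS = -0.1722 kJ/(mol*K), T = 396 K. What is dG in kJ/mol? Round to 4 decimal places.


Gibbs: dG = dH - T*dS (consistent units, dS already in kJ/(mol*K)).
T*dS = 396 * -0.1722 = -68.1912
dG = 119.49 - (-68.1912)
dG = 187.6812 kJ/mol, rounded to 4 dp:

187.6812 kJ/mol


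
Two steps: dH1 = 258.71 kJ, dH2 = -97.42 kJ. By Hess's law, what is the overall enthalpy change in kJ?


Hess's law: enthalpy is a state function, so add the step enthalpies.
dH_total = dH1 + dH2 = 258.71 + (-97.42)
dH_total = 161.29 kJ:

161.29 kJ


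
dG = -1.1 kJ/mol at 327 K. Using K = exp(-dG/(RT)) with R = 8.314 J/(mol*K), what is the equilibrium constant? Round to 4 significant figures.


dG is in kJ/mol; multiply by 1000 to match R in J/(mol*K).
RT = 8.314 * 327 = 2718.678 J/mol
exponent = -dG*1000 / (RT) = -(-1.1*1000) / 2718.678 = 0.40460842
K = exp(0.40460842)
K = 1.4987155, rounded to 4 significant figures:

1.499


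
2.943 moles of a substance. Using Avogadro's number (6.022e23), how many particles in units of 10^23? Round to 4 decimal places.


N = n * NA, then divide by 1e23 for the requested units.
N / 1e23 = n * 6.022
N / 1e23 = 2.943 * 6.022
N / 1e23 = 17.722746, rounded to 4 dp:

17.7227


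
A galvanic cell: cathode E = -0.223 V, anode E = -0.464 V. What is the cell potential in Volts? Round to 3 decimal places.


Standard cell potential: E_cell = E_cathode - E_anode.
E_cell = -0.223 - (-0.464)
E_cell = 0.241 V, rounded to 3 dp:

0.241 V


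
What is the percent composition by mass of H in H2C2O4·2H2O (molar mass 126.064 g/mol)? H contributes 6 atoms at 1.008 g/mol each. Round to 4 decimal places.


pct = 100 * (n_elem * M_elem) / M_total
mass_contribution = 6 * 1.008 = 6.048 g/mol
pct = 100 * 6.048 / 126.064
pct = 4.79756314 %, rounded to 4 dp:

4.7976 %


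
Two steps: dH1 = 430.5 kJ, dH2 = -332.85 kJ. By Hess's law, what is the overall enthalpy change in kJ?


Hess's law: enthalpy is a state function, so add the step enthalpies.
dH_total = dH1 + dH2 = 430.5 + (-332.85)
dH_total = 97.65 kJ:

97.65 kJ


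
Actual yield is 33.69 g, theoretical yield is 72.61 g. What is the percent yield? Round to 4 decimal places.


% yield = 100 * actual / theoretical
% yield = 100 * 33.69 / 72.61
% yield = 46.39856769 %, rounded to 4 dp:

46.3986 %


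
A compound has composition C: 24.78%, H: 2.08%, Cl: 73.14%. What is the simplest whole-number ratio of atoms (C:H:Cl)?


Assume 100 g of compound, divide each mass% by atomic mass to get moles, then normalize by the smallest to get a raw atom ratio.
Moles per 100 g: C: 24.78/12.011 = 2.0631, H: 2.08/1.008 = 2.0635, Cl: 73.14/35.453 = 2.063
Raw ratio (divide by min = 2.063): C: 1.0, H: 1.0, Cl: 1.0
Multiply by 1 to clear fractions: C: 1.0 ~= 1, H: 1.0 ~= 1, Cl: 1.0 ~= 1
Reduce by GCD to get the simplest whole-number ratio:

1:1:1


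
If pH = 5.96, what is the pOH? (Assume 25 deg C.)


At 25 deg C, pH + pOH = 14.
pOH = 14 - pH = 14 - 5.96
pOH = 8.04:

8.04


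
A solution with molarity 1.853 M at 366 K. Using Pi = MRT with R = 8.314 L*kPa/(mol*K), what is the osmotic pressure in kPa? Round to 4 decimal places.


Osmotic pressure (van't Hoff): Pi = M*R*T.
RT = 8.314 * 366 = 3042.924
Pi = 1.853 * 3042.924
Pi = 5638.538172 kPa, rounded to 4 dp:

5638.5382 kPa


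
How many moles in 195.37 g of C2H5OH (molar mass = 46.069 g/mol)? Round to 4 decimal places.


n = mass / M
n = 195.37 / 46.069
n = 4.24081269 mol, rounded to 4 dp:

4.2408 mol


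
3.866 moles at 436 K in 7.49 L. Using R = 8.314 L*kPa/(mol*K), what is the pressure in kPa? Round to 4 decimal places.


PV = nRT, solve for P = nRT / V.
nRT = 3.866 * 8.314 * 436 = 14013.8789
P = 14013.8789 / 7.49
P = 1871.01186916 kPa, rounded to 4 dp:

1871.0119 kPa


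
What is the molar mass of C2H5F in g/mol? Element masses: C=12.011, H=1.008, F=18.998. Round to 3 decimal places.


M = sum(count * atomic_mass) over atoms.
M = 2*12.011 + 5*1.008 + 1*18.998
M = 24.022 + 5.04 + 18.998
M = 48.06 g/mol, rounded to 3 dp:

48.060 g/mol


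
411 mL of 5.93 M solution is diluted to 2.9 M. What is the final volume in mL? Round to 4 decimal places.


Dilution: M1*V1 = M2*V2, solve for V2.
V2 = M1*V1 / M2
V2 = 5.93 * 411 / 2.9
V2 = 2437.23 / 2.9
V2 = 840.42413793 mL, rounded to 4 dp:

840.4241 mL


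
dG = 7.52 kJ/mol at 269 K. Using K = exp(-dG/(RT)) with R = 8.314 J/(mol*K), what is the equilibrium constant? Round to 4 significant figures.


dG is in kJ/mol; multiply by 1000 to match R in J/(mol*K).
RT = 8.314 * 269 = 2236.466 J/mol
exponent = -dG*1000 / (RT) = -(7.52*1000) / 2236.466 = -3.36244772
K = exp(-3.36244772)
K = 0.034650341, rounded to 4 significant figures:

0.03465


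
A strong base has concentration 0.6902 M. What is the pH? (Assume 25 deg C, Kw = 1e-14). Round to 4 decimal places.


A strong base dissociates completely, so [OH-] equals the given concentration.
pOH = -log10([OH-]) = -log10(0.6902) = 0.161025
pH = 14 - pOH = 14 - 0.161025
pH = 13.838975, rounded to 4 dp:

13.8390


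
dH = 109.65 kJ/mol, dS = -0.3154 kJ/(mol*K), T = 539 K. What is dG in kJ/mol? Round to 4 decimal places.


Gibbs: dG = dH - T*dS (consistent units, dS already in kJ/(mol*K)).
T*dS = 539 * -0.3154 = -170.0006
dG = 109.65 - (-170.0006)
dG = 279.6506 kJ/mol, rounded to 4 dp:

279.6506 kJ/mol


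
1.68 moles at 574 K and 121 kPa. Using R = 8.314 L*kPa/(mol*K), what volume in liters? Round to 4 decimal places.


PV = nRT, solve for V = nRT / P.
nRT = 1.68 * 8.314 * 574 = 8017.3565
V = 8017.3565 / 121
V = 66.25914463 L, rounded to 4 dp:

66.2591 L


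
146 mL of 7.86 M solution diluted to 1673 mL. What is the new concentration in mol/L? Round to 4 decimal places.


Dilution: M1*V1 = M2*V2, solve for M2.
M2 = M1*V1 / V2
M2 = 7.86 * 146 / 1673
M2 = 1147.56 / 1673
M2 = 0.68592947 mol/L, rounded to 4 dp:

0.6859 mol/L


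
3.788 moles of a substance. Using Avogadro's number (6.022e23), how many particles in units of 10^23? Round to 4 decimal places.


N = n * NA, then divide by 1e23 for the requested units.
N / 1e23 = n * 6.022
N / 1e23 = 3.788 * 6.022
N / 1e23 = 22.811336, rounded to 4 dp:

22.8113


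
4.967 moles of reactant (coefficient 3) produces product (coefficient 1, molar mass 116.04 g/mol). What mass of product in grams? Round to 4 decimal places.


Use the coefficient ratio to convert reactant moles to product moles, then multiply by the product's molar mass.
moles_P = moles_R * (coeff_P / coeff_R) = 4.967 * (1/3) = 1.655667
mass_P = moles_P * M_P = 1.655667 * 116.04
mass_P = 192.12359868 g, rounded to 4 dp:

192.1236 g


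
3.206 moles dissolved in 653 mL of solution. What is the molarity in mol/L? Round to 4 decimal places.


Convert volume to liters: V_L = V_mL / 1000.
V_L = 653 / 1000 = 0.653 L
M = n / V_L = 3.206 / 0.653
M = 4.90964778 mol/L, rounded to 4 dp:

4.9096 mol/L


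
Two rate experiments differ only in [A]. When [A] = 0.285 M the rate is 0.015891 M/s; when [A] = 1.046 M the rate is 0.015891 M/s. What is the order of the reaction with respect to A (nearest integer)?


Rate is proportional to [A]^n, so rate2/rate1 = ([A]2/[A]1)^n. Take logs to solve for n.
rate2/rate1 = 0.015891 / 0.015891 = 1.0
[A]2/[A]1 = 1.046 / 0.285 = 3.6702
n = ln(1.0) / ln(3.6702) = 0.0
Nearest integer order:

0


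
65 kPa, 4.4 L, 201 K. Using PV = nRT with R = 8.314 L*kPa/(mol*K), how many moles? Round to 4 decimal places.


PV = nRT, solve for n = PV / (RT).
PV = 65 * 4.4 = 286.0
RT = 8.314 * 201 = 1671.114
n = 286.0 / 1671.114
n = 0.17114332 mol, rounded to 4 dp:

0.1711 mol


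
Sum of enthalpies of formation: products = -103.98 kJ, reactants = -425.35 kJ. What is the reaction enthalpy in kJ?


dH_rxn = sum(dH_f products) - sum(dH_f reactants)
dH_rxn = -103.98 - (-425.35)
dH_rxn = 321.37 kJ:

321.37 kJ


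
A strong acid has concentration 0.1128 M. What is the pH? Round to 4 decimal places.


A strong acid dissociates completely, so [H+] equals the given concentration.
pH = -log10([H+]) = -log10(0.1128)
pH = 0.9476909, rounded to 4 dp:

0.9477


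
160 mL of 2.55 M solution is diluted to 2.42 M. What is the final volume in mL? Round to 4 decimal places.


Dilution: M1*V1 = M2*V2, solve for V2.
V2 = M1*V1 / M2
V2 = 2.55 * 160 / 2.42
V2 = 408.0 / 2.42
V2 = 168.59504132 mL, rounded to 4 dp:

168.5950 mL


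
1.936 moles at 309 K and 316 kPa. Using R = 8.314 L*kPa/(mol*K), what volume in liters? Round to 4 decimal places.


PV = nRT, solve for V = nRT / P.
nRT = 1.936 * 8.314 * 309 = 4973.6343
V = 4973.6343 / 316
V = 15.73934905 L, rounded to 4 dp:

15.7393 L


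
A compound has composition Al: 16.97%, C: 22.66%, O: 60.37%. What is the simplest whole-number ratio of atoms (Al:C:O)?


Assume 100 g of compound, divide each mass% by atomic mass to get moles, then normalize by the smallest to get a raw atom ratio.
Moles per 100 g: Al: 16.97/26.982 = 0.6289, C: 22.66/12.011 = 1.8866, O: 60.37/15.999 = 3.7734
Raw ratio (divide by min = 0.6289): Al: 1.0, C: 3.0, O: 6.0
Multiply by 1 to clear fractions: Al: 1.0 ~= 1, C: 3.0 ~= 3, O: 6.0 ~= 6
Reduce by GCD to get the simplest whole-number ratio:

1:3:6


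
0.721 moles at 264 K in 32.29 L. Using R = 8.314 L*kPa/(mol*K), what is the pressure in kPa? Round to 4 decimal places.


PV = nRT, solve for P = nRT / V.
nRT = 0.721 * 8.314 * 264 = 1582.52
P = 1582.52 / 32.29
P = 49.0096005 kPa, rounded to 4 dp:

49.0096 kPa


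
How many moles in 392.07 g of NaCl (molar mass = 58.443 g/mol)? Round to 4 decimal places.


n = mass / M
n = 392.07 / 58.443
n = 6.70858785 mol, rounded to 4 dp:

6.7086 mol


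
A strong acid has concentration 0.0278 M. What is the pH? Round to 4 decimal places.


A strong acid dissociates completely, so [H+] equals the given concentration.
pH = -log10([H+]) = -log10(0.0278)
pH = 1.5559552, rounded to 4 dp:

1.5560


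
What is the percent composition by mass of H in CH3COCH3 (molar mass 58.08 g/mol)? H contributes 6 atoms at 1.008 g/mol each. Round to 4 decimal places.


pct = 100 * (n_elem * M_elem) / M_total
mass_contribution = 6 * 1.008 = 6.048 g/mol
pct = 100 * 6.048 / 58.08
pct = 10.41322314 %, rounded to 4 dp:

10.4132 %


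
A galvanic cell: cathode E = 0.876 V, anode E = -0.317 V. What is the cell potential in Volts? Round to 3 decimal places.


Standard cell potential: E_cell = E_cathode - E_anode.
E_cell = 0.876 - (-0.317)
E_cell = 1.193 V, rounded to 3 dp:

1.193 V


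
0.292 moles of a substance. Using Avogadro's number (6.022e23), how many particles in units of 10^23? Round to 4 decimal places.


N = n * NA, then divide by 1e23 for the requested units.
N / 1e23 = n * 6.022
N / 1e23 = 0.292 * 6.022
N / 1e23 = 1.758424, rounded to 4 dp:

1.7584


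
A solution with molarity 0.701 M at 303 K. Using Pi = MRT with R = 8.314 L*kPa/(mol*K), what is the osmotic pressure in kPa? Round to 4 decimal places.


Osmotic pressure (van't Hoff): Pi = M*R*T.
RT = 8.314 * 303 = 2519.142
Pi = 0.701 * 2519.142
Pi = 1765.918542 kPa, rounded to 4 dp:

1765.9185 kPa


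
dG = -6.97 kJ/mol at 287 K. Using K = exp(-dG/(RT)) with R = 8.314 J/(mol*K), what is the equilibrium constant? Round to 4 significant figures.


dG is in kJ/mol; multiply by 1000 to match R in J/(mol*K).
RT = 8.314 * 287 = 2386.118 J/mol
exponent = -dG*1000 / (RT) = -(-6.97*1000) / 2386.118 = 2.92106258
K = exp(2.92106258)
K = 18.561, rounded to 4 significant figures:

18.56


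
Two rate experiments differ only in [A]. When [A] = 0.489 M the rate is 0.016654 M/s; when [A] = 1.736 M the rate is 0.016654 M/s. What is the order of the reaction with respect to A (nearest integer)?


Rate is proportional to [A]^n, so rate2/rate1 = ([A]2/[A]1)^n. Take logs to solve for n.
rate2/rate1 = 0.016654 / 0.016654 = 1.0
[A]2/[A]1 = 1.736 / 0.489 = 3.5501
n = ln(1.0) / ln(3.5501) = 0.0
Nearest integer order:

0


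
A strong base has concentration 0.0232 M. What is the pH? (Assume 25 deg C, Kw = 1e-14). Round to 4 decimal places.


A strong base dissociates completely, so [OH-] equals the given concentration.
pOH = -log10([OH-]) = -log10(0.0232) = 1.634512
pH = 14 - pOH = 14 - 1.634512
pH = 12.365488, rounded to 4 dp:

12.3655


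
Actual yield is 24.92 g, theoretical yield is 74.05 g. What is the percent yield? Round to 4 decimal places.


% yield = 100 * actual / theoretical
% yield = 100 * 24.92 / 74.05
% yield = 33.6529372 %, rounded to 4 dp:

33.6529 %


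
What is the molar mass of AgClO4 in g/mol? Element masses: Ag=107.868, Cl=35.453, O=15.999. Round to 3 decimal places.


M = sum(count * atomic_mass) over atoms.
M = 1*107.868 + 1*35.453 + 4*15.999
M = 107.868 + 35.453 + 63.996
M = 207.317 g/mol, rounded to 3 dp:

207.317 g/mol


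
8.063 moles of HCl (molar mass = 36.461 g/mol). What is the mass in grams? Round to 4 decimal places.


mass = n * M
mass = 8.063 * 36.461
mass = 293.985043 g, rounded to 4 dp:

293.9850 g


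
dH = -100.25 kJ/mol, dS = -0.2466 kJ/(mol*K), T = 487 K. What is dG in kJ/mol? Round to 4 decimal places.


Gibbs: dG = dH - T*dS (consistent units, dS already in kJ/(mol*K)).
T*dS = 487 * -0.2466 = -120.0942
dG = -100.25 - (-120.0942)
dG = 19.8442 kJ/mol, rounded to 4 dp:

19.8442 kJ/mol


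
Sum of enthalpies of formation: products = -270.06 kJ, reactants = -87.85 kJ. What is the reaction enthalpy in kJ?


dH_rxn = sum(dH_f products) - sum(dH_f reactants)
dH_rxn = -270.06 - (-87.85)
dH_rxn = -182.21 kJ:

-182.21 kJ


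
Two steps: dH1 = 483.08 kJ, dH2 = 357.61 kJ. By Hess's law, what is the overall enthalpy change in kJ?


Hess's law: enthalpy is a state function, so add the step enthalpies.
dH_total = dH1 + dH2 = 483.08 + (357.61)
dH_total = 840.69 kJ:

840.69 kJ


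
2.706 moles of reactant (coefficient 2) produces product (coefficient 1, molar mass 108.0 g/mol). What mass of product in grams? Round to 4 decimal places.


Use the coefficient ratio to convert reactant moles to product moles, then multiply by the product's molar mass.
moles_P = moles_R * (coeff_P / coeff_R) = 2.706 * (1/2) = 1.353
mass_P = moles_P * M_P = 1.353 * 108.0
mass_P = 146.124 g, rounded to 4 dp:

146.1240 g


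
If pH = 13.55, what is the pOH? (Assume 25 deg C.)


At 25 deg C, pH + pOH = 14.
pOH = 14 - pH = 14 - 13.55
pOH = 0.45:

0.45


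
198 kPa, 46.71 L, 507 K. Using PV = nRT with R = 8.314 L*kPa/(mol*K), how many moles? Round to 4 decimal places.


PV = nRT, solve for n = PV / (RT).
PV = 198 * 46.71 = 9248.58
RT = 8.314 * 507 = 4215.198
n = 9248.58 / 4215.198
n = 2.19410334 mol, rounded to 4 dp:

2.1941 mol


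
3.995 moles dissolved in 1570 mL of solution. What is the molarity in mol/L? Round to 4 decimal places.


Convert volume to liters: V_L = V_mL / 1000.
V_L = 1570 / 1000 = 1.57 L
M = n / V_L = 3.995 / 1.57
M = 2.54458599 mol/L, rounded to 4 dp:

2.5446 mol/L


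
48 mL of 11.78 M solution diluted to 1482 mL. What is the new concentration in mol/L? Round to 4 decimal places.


Dilution: M1*V1 = M2*V2, solve for M2.
M2 = M1*V1 / V2
M2 = 11.78 * 48 / 1482
M2 = 565.44 / 1482
M2 = 0.38153846 mol/L, rounded to 4 dp:

0.3815 mol/L


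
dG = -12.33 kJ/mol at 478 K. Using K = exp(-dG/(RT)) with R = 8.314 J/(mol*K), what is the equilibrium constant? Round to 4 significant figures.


dG is in kJ/mol; multiply by 1000 to match R in J/(mol*K).
RT = 8.314 * 478 = 3974.092 J/mol
exponent = -dG*1000 / (RT) = -(-12.33*1000) / 3974.092 = 3.10259551
K = exp(3.10259551)
K = 22.255641, rounded to 4 significant figures:

22.26


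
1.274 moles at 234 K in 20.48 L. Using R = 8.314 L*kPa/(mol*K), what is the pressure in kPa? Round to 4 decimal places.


PV = nRT, solve for P = nRT / V.
nRT = 1.274 * 8.314 * 234 = 2478.5364
P = 2478.5364 / 20.48
P = 121.02228516 kPa, rounded to 4 dp:

121.0223 kPa


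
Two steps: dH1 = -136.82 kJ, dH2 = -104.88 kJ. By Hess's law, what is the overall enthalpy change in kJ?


Hess's law: enthalpy is a state function, so add the step enthalpies.
dH_total = dH1 + dH2 = -136.82 + (-104.88)
dH_total = -241.7 kJ:

-241.70 kJ


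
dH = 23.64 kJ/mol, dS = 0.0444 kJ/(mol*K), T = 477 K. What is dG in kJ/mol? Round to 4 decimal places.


Gibbs: dG = dH - T*dS (consistent units, dS already in kJ/(mol*K)).
T*dS = 477 * 0.0444 = 21.1788
dG = 23.64 - (21.1788)
dG = 2.4612 kJ/mol, rounded to 4 dp:

2.4612 kJ/mol


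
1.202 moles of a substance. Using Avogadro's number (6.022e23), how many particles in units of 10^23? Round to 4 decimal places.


N = n * NA, then divide by 1e23 for the requested units.
N / 1e23 = n * 6.022
N / 1e23 = 1.202 * 6.022
N / 1e23 = 7.238444, rounded to 4 dp:

7.2384


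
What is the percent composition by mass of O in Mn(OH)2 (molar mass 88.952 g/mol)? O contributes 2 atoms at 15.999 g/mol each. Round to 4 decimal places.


pct = 100 * (n_elem * M_elem) / M_total
mass_contribution = 2 * 15.999 = 31.998 g/mol
pct = 100 * 31.998 / 88.952
pct = 35.97220973 %, rounded to 4 dp:

35.9722 %


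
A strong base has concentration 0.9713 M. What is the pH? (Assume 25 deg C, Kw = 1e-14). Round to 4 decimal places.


A strong base dissociates completely, so [OH-] equals the given concentration.
pOH = -log10([OH-]) = -log10(0.9713) = 0.012647
pH = 14 - pOH = 14 - 0.012647
pH = 13.987353, rounded to 4 dp:

13.9874


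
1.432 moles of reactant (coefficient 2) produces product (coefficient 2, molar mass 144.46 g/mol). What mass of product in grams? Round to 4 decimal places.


Use the coefficient ratio to convert reactant moles to product moles, then multiply by the product's molar mass.
moles_P = moles_R * (coeff_P / coeff_R) = 1.432 * (2/2) = 1.432
mass_P = moles_P * M_P = 1.432 * 144.46
mass_P = 206.86672 g, rounded to 4 dp:

206.8667 g


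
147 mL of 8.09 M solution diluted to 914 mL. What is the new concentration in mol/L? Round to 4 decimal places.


Dilution: M1*V1 = M2*V2, solve for M2.
M2 = M1*V1 / V2
M2 = 8.09 * 147 / 914
M2 = 1189.23 / 914
M2 = 1.30112691 mol/L, rounded to 4 dp:

1.3011 mol/L


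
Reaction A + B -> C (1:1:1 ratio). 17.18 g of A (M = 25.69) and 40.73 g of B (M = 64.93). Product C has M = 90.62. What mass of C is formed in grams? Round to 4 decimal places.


Find moles of each reactant; the smaller value is the limiting reagent in a 1:1:1 reaction, so moles_C equals moles of the limiter.
n_A = mass_A / M_A = 17.18 / 25.69 = 0.668743 mol
n_B = mass_B / M_B = 40.73 / 64.93 = 0.627291 mol
Limiting reagent: B (smaller), n_limiting = 0.627291 mol
mass_C = n_limiting * M_C = 0.627291 * 90.62
mass_C = 56.84511042 g, rounded to 4 dp:

56.8451 g


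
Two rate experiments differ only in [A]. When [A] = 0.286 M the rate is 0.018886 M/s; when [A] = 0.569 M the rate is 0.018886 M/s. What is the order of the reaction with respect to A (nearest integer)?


Rate is proportional to [A]^n, so rate2/rate1 = ([A]2/[A]1)^n. Take logs to solve for n.
rate2/rate1 = 0.018886 / 0.018886 = 1.0
[A]2/[A]1 = 0.569 / 0.286 = 1.9895
n = ln(1.0) / ln(1.9895) = 0.0
Nearest integer order:

0


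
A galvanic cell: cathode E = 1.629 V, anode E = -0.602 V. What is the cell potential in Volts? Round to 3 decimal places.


Standard cell potential: E_cell = E_cathode - E_anode.
E_cell = 1.629 - (-0.602)
E_cell = 2.231 V, rounded to 3 dp:

2.231 V


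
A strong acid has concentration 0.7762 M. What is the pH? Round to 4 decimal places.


A strong acid dissociates completely, so [H+] equals the given concentration.
pH = -log10([H+]) = -log10(0.7762)
pH = 0.11002636, rounded to 4 dp:

0.1100


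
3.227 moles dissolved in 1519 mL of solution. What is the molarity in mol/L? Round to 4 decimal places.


Convert volume to liters: V_L = V_mL / 1000.
V_L = 1519 / 1000 = 1.519 L
M = n / V_L = 3.227 / 1.519
M = 2.12442396 mol/L, rounded to 4 dp:

2.1244 mol/L


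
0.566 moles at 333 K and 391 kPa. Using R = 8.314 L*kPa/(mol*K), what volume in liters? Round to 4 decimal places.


PV = nRT, solve for V = nRT / P.
nRT = 0.566 * 8.314 * 333 = 1567.0061
V = 1567.0061 / 391
V = 4.00768824 L, rounded to 4 dp:

4.0077 L


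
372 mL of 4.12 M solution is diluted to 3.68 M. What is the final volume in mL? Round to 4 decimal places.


Dilution: M1*V1 = M2*V2, solve for V2.
V2 = M1*V1 / M2
V2 = 4.12 * 372 / 3.68
V2 = 1532.64 / 3.68
V2 = 416.47826087 mL, rounded to 4 dp:

416.4783 mL


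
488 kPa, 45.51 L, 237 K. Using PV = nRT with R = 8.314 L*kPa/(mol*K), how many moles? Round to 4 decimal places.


PV = nRT, solve for n = PV / (RT).
PV = 488 * 45.51 = 22208.88
RT = 8.314 * 237 = 1970.418
n = 22208.88 / 1970.418
n = 11.2711516 mol, rounded to 4 dp:

11.2712 mol


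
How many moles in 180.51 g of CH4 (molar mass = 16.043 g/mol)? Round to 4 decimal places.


n = mass / M
n = 180.51 / 16.043
n = 11.25163623 mol, rounded to 4 dp:

11.2516 mol


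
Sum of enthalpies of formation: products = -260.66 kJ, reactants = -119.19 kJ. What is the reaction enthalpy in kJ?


dH_rxn = sum(dH_f products) - sum(dH_f reactants)
dH_rxn = -260.66 - (-119.19)
dH_rxn = -141.47 kJ:

-141.47 kJ


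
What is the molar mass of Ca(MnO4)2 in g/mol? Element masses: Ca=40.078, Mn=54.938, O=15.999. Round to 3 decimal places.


M = sum(count * atomic_mass) over atoms.
M = 1*40.078 + 2*54.938 + 8*15.999
M = 40.078 + 109.876 + 127.992
M = 277.946 g/mol, rounded to 3 dp:

277.946 g/mol


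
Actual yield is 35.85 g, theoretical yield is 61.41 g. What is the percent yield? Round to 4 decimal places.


% yield = 100 * actual / theoretical
% yield = 100 * 35.85 / 61.41
% yield = 58.37811431 %, rounded to 4 dp:

58.3781 %


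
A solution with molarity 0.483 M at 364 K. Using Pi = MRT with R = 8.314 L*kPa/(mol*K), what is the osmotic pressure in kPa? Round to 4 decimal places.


Osmotic pressure (van't Hoff): Pi = M*R*T.
RT = 8.314 * 364 = 3026.296
Pi = 0.483 * 3026.296
Pi = 1461.700968 kPa, rounded to 4 dp:

1461.7010 kPa


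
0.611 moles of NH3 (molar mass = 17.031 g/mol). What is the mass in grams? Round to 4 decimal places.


mass = n * M
mass = 0.611 * 17.031
mass = 10.405941 g, rounded to 4 dp:

10.4059 g


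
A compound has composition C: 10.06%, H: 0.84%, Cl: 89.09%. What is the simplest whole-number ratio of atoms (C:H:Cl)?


Assume 100 g of compound, divide each mass% by atomic mass to get moles, then normalize by the smallest to get a raw atom ratio.
Moles per 100 g: C: 10.06/12.011 = 0.8376, H: 0.84/1.008 = 0.8333, Cl: 89.09/35.453 = 2.5129
Raw ratio (divide by min = 0.8333): C: 1.005, H: 1.0, Cl: 3.015
Multiply by 1 to clear fractions: C: 1.005 ~= 1, H: 1.0 ~= 1, Cl: 3.015 ~= 3
Reduce by GCD to get the simplest whole-number ratio:

1:1:3


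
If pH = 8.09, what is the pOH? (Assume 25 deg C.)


At 25 deg C, pH + pOH = 14.
pOH = 14 - pH = 14 - 8.09
pOH = 5.91:

5.91


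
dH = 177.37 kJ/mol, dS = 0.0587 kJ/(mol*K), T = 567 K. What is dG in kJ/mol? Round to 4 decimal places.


Gibbs: dG = dH - T*dS (consistent units, dS already in kJ/(mol*K)).
T*dS = 567 * 0.0587 = 33.2829
dG = 177.37 - (33.2829)
dG = 144.0871 kJ/mol, rounded to 4 dp:

144.0871 kJ/mol
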